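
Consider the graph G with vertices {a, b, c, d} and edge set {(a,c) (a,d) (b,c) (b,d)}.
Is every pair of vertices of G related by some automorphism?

G is 2-regular and bipartite with parts {c, d} and {a, b} (each part is independent and every cross-pair is an edge), so G = K_{2,2}. Aut(K_{2,2}) is the wreath product S_2 ≀ Z_2: permute within each part, then optionally swap the parts; |Aut| = 2·(2!)² = 8. Under this action every vertex can be carried to every other, so G is vertex-transitive.

Yes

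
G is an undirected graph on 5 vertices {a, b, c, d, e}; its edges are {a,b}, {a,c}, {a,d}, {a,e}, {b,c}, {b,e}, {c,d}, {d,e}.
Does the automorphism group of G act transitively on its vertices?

Vertex a is the only vertex of degree 4, so every automorphism fixes it; G is not vertex-transitive.

No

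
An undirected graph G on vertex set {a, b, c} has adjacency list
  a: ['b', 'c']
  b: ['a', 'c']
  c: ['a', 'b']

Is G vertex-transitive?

Yes

Every vertex has degree 2, so G is the complete graph K_3. Every bijection on the vertex set is an automorphism of K_3; hence Aut(K_3) ≅ S_3, order 6. This group acts transitively on the 3 vertices.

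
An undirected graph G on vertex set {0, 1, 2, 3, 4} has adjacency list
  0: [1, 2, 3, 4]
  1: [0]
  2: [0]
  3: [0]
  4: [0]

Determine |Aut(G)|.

24

Vertex 0 has degree 4 and every other vertex has degree 1, so G is the star K_{1,4} with centre 0. Any automorphism fixes the centre and permutes the 4 leaves freely, so Aut(G) ≅ S_4 of order 4! = 24.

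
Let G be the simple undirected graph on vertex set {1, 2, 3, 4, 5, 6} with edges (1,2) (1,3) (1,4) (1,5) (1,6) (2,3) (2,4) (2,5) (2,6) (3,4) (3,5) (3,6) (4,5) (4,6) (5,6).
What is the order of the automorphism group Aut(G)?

720

Every vertex has degree 5, so G is the complete graph K_6. Any permutation of the 6 vertices preserves K_6, so Aut(K_6) = S_6 of order 6! = 720.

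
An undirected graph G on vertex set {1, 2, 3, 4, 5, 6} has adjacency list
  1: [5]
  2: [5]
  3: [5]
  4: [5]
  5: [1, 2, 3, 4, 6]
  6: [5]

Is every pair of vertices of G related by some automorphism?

No

Vertex 5 is the only vertex of degree 5, so every automorphism fixes it; G is not vertex-transitive.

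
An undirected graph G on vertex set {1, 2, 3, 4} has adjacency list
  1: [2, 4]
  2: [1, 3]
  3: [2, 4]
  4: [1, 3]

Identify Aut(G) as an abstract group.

D_4

G is 2-regular and connected on 4 vertices, i.e. the cycle C_4. C_4 has 4 rotations and 4 reflections, so Aut(C_4) ≅ D_4 of order 8.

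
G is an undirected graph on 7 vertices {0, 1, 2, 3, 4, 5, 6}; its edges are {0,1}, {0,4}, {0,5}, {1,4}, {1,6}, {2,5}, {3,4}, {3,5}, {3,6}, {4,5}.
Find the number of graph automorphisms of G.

1

Degrees alone do not determine every vertex (e.g. 0 and 1 both have degree 3), but their neighbour-degree multisets differ: N(0) has degrees [3, 4, 4] while N(1) has degrees [2, 3, 4]. Repeating this refinement separates all vertices, so the only automorphism is the identity.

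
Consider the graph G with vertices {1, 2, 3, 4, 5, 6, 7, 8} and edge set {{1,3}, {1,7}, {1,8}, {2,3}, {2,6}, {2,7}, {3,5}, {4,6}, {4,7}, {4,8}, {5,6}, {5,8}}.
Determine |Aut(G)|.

G is 3-regular and bipartite on 2^3 = 8 vertices with girth 4; it is the hypercube graph Q_3. The symmetry group of the 3-cube is the hyperoctahedral group B_3 = Z_2 ≀ S_3, of order 2^3·3! = 48.

48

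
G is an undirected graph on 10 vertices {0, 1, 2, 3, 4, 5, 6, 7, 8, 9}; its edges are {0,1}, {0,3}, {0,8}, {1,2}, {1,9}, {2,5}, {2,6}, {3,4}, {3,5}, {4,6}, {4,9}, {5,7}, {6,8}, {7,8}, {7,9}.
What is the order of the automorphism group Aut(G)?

120

G is 3-regular on 10 vertices with no triangles and no 4-cycles (girth 5): this is the Petersen graph. Viewing the Petersen graph as the Kneser graph K(5,2) — vertices are 2-subsets of {1,…,5}, edges join disjoint pairs — its automorphisms are exactly the permutations of the 5-element set, so Aut ≅ S_5 of order 120.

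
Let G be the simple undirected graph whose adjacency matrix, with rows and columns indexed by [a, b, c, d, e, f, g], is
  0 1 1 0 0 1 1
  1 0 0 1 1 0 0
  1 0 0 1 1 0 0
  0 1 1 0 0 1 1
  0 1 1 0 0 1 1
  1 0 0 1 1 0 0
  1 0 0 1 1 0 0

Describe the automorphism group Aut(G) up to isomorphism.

The vertices split by degree into {a, d, e} (degree 4) and {b, c, f, g} (degree 3); every edge runs between the two parts, so G is the complete bipartite graph K_{3,4}. Automorphisms preserve the bipartition setwise (since the parts differ in size) and act as S_3 × S_4 within it; |Aut| = 144.

S_3 × S_4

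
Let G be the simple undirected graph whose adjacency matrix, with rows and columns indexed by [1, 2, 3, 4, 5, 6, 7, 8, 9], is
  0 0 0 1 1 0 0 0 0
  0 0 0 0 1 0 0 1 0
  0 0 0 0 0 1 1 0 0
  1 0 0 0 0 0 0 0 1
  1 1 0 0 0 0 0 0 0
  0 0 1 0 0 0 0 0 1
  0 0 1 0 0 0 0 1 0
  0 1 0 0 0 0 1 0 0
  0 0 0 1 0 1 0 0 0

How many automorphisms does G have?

18

G is 2-regular and connected on 9 vertices, i.e. the cycle C_9. C_9 has 9 rotations and 9 reflections, so Aut(C_9) ≅ D_9 of order 18.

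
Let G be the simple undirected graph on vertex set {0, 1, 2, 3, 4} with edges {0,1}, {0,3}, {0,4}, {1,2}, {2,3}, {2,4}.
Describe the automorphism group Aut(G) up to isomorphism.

S_3 × S_2

The vertices split by degree into {0, 2} (degree 3) and {1, 3, 4} (degree 2); every edge runs between the two parts, so G is the complete bipartite graph K_{2,3}. The parts have unequal sizes, so no automorphism swaps them; each part is permuted independently, giving S_3 × S_2 of order 3!·2! = 12.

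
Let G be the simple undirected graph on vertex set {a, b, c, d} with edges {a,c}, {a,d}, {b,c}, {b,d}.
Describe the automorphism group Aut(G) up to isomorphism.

the dihedral group of order 8

G is 2-regular and connected on 4 vertices, i.e. the cycle C_4. The automorphisms of the 4-cycle are exactly the symmetries of a regular 4-gon: the dihedral group D_4, |D_4| = 8.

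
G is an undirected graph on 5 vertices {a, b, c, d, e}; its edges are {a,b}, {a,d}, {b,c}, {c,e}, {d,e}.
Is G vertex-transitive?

Yes

G is 2-regular and connected on 5 vertices, i.e. the cycle C_5. The automorphisms of the 5-cycle are exactly the symmetries of a regular 5-gon: the dihedral group D_5, |D_5| = 10. This group acts transitively on the 5 vertices.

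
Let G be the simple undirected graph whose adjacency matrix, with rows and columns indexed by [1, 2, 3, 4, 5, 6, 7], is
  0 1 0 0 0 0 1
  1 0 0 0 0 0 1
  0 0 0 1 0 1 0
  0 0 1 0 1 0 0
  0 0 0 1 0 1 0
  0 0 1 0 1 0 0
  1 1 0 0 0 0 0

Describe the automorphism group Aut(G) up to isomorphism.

G has two connected components, {3, 4, 5, 6} and {1, 2, 7}; each is 2-regular, so G = C_4 ⊔ C_3. The components are non-isomorphic (different sizes), so Aut(G) = Aut(C_3) × Aut(C_4) = D_3 × D_4 of order 6·8 = 48.

D_3 × D_4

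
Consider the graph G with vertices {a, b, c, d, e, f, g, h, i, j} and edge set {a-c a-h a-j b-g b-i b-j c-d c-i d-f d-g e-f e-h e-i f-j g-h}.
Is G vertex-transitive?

G is 3-regular on 10 vertices with no triangles and no 4-cycles (girth 5): this is the Petersen graph. It is a classical fact that the Petersen graph has automorphism group S_5 (order 120), arising from its description as the Kneser graph K(5,2). This group acts transitively on the 10 vertices.

Yes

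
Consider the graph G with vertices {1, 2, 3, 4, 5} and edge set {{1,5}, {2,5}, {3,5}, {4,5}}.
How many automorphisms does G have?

24

Vertex 5 has degree 4 and every other vertex has degree 1, so G is the star K_{1,4} with centre 5. Any automorphism fixes the centre and permutes the 4 leaves freely, so Aut(G) ≅ S_4 of order 4! = 24.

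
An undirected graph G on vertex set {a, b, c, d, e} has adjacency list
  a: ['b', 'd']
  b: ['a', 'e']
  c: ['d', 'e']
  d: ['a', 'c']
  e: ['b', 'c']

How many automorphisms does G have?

Every vertex has degree 2 and the graph is connected, so G is the 5-cycle C_5. C_5 has 5 rotations and 5 reflections, so Aut(C_5) ≅ D_5 of order 10.

10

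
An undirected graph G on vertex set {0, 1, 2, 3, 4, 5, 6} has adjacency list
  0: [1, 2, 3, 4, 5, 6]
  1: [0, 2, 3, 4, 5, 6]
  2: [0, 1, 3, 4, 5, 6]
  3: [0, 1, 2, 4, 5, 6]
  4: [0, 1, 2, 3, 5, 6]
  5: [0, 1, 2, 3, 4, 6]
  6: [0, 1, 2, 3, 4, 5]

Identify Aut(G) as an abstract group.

All 7 vertices are pairwise adjacent: G = K_7. Any permutation of the 7 vertices preserves K_7, so Aut(K_7) = S_7 of order 7! = 5040.

S_7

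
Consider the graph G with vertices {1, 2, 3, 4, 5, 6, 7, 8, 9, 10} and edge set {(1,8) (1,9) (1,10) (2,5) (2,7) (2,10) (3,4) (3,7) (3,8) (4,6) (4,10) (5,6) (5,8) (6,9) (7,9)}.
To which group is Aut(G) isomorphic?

G is 3-regular on 10 vertices with no triangles and no 4-cycles (girth 5): this is the Petersen graph. It is a classical fact that the Petersen graph has automorphism group S_5 (order 120), arising from its description as the Kneser graph K(5,2).

the symmetric group S_5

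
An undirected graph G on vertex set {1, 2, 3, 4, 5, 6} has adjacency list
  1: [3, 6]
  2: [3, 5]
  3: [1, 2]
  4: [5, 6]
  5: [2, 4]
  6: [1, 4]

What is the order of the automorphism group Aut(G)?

Every vertex has degree 2 and the graph is connected, so G is the 6-cycle C_6. C_6 has 6 rotations and 6 reflections, so Aut(C_6) ≅ D_6 of order 12.

12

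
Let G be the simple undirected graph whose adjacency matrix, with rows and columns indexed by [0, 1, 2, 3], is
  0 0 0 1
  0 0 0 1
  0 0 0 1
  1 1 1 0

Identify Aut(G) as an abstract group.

Vertex 3 has degree 3 and every other vertex has degree 1, so G is the star K_{1,3} with centre 3. Any automorphism fixes the centre and permutes the 3 leaves freely, so Aut(G) ≅ S_3 of order 3! = 6.

the symmetric group on 3 letters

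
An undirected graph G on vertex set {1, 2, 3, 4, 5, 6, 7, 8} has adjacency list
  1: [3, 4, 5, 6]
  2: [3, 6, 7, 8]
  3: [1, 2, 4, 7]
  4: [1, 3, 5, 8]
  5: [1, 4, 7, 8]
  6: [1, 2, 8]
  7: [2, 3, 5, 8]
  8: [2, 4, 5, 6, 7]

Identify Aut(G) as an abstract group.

The degree sequence is [4, 4, 4, 4, 4, 3, 4, 5]. Checking the degree-preserving permutations of the vertex set shows that none except the identity preserves every edge, so Aut(G) is trivial.

1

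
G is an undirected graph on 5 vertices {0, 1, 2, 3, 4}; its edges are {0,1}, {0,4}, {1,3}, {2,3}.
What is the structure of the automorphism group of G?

The degree sequence is [2, 2, 1, 2, 1]; the two degree-1 vertices 2 and 4 are the ends of a path, so G = P_5. A path has exactly one nontrivial symmetry — reversal — giving Aut(G) of order 2.

the cyclic group of order 2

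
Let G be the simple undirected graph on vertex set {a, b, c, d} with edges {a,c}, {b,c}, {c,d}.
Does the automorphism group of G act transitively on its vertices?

Vertex c is the only vertex of degree 3, so every automorphism fixes it; G is not vertex-transitive.

No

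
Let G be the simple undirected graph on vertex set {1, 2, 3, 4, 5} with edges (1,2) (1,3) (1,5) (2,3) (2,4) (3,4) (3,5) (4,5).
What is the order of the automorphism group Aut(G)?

8

Vertex 3 is the unique vertex of degree 4; the remaining 4 vertices each have degree 3 and induce a cycle, so G is the wheel on 5 vertices with hub 3. With the hub fixed, the remaining symmetry is that of the rim cycle C_4, giving the dihedral group D_4.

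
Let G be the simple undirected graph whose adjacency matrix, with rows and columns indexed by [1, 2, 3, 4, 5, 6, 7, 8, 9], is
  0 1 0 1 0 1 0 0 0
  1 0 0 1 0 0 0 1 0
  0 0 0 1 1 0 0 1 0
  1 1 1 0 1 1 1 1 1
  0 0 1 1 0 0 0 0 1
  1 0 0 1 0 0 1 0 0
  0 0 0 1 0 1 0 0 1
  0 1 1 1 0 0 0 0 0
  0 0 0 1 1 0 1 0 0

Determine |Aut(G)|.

Vertex 4 is the unique vertex of degree 8; the remaining 8 vertices each have degree 3 and induce a cycle, so G is the wheel on 9 vertices with hub 4. With the hub fixed, the remaining symmetry is that of the rim cycle C_8, giving the dihedral group D_8.

16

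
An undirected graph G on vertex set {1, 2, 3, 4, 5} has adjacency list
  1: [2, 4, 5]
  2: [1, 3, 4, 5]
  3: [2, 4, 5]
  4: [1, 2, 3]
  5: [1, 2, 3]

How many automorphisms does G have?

Vertex 2 is the unique vertex of degree 4; the remaining 4 vertices each have degree 3 and induce a cycle, so G is the wheel on 5 vertices with hub 2. With the hub fixed, the remaining symmetry is that of the rim cycle C_4, giving the dihedral group D_4.

8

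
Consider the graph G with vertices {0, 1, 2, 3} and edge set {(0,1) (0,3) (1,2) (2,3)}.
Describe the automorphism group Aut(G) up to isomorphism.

G is 2-regular and connected on 4 vertices, i.e. the cycle C_4. The automorphisms of the 4-cycle are exactly the symmetries of a regular 4-gon: the dihedral group D_4, |D_4| = 8.

the dihedral group of order 8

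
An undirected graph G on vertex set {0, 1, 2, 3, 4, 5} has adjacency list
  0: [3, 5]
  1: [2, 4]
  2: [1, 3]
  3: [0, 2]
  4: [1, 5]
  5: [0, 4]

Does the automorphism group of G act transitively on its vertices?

Yes

G is 2-regular and connected on 6 vertices, i.e. the cycle C_6. The automorphisms of the 6-cycle are exactly the symmetries of a regular 6-gon: the dihedral group D_6, |D_6| = 12. This group acts transitively on the 6 vertices.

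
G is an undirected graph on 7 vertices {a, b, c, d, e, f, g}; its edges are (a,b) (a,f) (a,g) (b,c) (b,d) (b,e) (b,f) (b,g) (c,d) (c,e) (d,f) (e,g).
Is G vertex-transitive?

Vertex b is the only vertex of degree 6, so every automorphism fixes it; G is not vertex-transitive.

No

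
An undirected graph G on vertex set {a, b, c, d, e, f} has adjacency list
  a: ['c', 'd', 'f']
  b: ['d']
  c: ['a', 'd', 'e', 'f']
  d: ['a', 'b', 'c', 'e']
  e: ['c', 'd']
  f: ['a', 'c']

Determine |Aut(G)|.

1

Degrees alone do not determine every vertex (e.g. c and d both have degree 4), but their neighbour-degree multisets differ: N(c) has degrees [2, 2, 3, 4] while N(d) has degrees [1, 2, 3, 4]. Repeating this refinement separates all vertices, so the only automorphism is the identity.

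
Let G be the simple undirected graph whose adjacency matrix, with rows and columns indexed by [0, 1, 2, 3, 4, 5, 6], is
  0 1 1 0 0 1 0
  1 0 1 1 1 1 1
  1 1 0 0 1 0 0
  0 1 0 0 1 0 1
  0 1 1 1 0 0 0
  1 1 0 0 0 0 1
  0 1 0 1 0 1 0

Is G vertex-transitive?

Vertex 1 is the only vertex of degree 6, so every automorphism fixes it; G is not vertex-transitive.

No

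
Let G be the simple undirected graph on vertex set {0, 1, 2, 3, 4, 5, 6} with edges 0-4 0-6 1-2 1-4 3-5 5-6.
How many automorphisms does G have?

The degree sequence is [2, 2, 1, 1, 2, 2, 2]; the two degree-1 vertices 2 and 3 are the ends of a path, so G = P_7. A path has exactly one nontrivial symmetry — reversal — giving Aut(G) of order 2.

2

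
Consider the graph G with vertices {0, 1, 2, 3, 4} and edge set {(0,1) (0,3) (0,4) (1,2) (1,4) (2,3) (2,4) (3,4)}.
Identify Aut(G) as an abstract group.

D_4

Vertex 4 is the unique vertex of degree 4; the remaining 4 vertices each have degree 3 and induce a cycle, so G is the wheel on 5 vertices with hub 4. Every automorphism fixes the hub and acts on the rim 4-cycle, so Aut(G) ≅ Aut(C_4) = D_4 of order 8.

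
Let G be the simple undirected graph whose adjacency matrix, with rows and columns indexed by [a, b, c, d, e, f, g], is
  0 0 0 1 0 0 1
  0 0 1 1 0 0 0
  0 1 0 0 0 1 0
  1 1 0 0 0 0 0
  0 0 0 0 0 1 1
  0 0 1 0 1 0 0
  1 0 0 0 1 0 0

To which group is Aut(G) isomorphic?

Every vertex has degree 2 and the graph is connected, so G is the 7-cycle C_7. The automorphisms of the 7-cycle are exactly the symmetries of a regular 7-gon: the dihedral group D_7, |D_7| = 14.

D_7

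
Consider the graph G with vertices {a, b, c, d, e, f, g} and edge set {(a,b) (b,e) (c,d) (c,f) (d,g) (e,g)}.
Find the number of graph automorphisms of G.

2

The degree sequence is [1, 2, 2, 2, 2, 1, 2]; the two degree-1 vertices a and f are the ends of a path, so G = P_7. A path has exactly one nontrivial symmetry — reversal — giving Aut(G) of order 2.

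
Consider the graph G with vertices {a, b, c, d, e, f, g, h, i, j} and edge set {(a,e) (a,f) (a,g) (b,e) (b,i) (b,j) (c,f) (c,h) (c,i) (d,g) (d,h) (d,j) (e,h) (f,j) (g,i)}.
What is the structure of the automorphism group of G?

the symmetric group S_5

G is 3-regular on 10 vertices with no triangles and no 4-cycles (girth 5): this is the Petersen graph. It is a classical fact that the Petersen graph has automorphism group S_5 (order 120), arising from its description as the Kneser graph K(5,2).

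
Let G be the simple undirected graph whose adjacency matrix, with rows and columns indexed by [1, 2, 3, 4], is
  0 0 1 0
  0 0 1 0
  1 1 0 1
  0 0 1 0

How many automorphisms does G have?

6

Vertex 3 has degree 3 and every other vertex has degree 1, so G is the star K_{1,3} with centre 3. Any automorphism fixes the centre and permutes the 3 leaves freely, so Aut(G) ≅ S_3 of order 3! = 6.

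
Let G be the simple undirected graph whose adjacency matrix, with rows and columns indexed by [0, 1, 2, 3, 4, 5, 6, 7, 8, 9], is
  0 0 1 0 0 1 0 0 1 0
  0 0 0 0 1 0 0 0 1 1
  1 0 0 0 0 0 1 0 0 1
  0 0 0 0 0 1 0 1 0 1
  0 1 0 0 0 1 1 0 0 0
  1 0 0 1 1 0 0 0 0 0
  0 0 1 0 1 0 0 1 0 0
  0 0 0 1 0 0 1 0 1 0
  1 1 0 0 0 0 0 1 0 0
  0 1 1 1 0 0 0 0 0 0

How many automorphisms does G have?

120

G is 3-regular on 10 vertices with no triangles and no 4-cycles (girth 5): this is the Petersen graph. It is a classical fact that the Petersen graph has automorphism group S_5 (order 120), arising from its description as the Kneser graph K(5,2).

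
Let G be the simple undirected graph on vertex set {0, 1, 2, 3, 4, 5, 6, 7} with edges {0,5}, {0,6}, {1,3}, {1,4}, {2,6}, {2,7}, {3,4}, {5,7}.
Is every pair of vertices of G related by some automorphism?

No

G has two connected components, {0, 2, 5, 6, 7} and {1, 3, 4}; each is 2-regular, so G = C_5 ⊔ C_3. The orbit of 0 under Aut(G) is {0, 2, 5, 6, 7}, which does not contain 1, so G is not vertex-transitive.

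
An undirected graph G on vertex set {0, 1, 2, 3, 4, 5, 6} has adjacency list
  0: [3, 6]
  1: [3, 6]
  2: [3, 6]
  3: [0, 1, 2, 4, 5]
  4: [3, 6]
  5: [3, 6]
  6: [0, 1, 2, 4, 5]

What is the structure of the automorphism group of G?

S_5 × S_2

The vertices split by degree into {3, 6} (degree 5) and {0, 1, 2, 4, 5} (degree 2); every edge runs between the two parts, so G is the complete bipartite graph K_{2,5}. Automorphisms preserve the bipartition setwise (since the parts differ in size) and act as S_5 × S_2 within it; |Aut| = 240.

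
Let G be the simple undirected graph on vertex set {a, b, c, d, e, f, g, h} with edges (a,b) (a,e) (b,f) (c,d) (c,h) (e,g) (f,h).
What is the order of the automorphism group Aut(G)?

2

The degree sequence is [2, 2, 2, 1, 2, 2, 1, 2]; the two degree-1 vertices d and g are the ends of a path, so G = P_8. The only nontrivial automorphism of a path is the end-to-end reflection, so Aut(G) ≅ Z_2.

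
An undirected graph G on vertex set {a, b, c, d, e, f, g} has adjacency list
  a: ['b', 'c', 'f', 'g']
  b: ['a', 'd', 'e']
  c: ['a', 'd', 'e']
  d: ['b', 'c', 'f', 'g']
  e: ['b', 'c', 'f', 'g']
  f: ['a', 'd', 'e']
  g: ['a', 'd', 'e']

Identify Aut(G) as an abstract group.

S_3 × S_4

The vertices split by degree into {a, d, e} (degree 4) and {b, c, f, g} (degree 3); every edge runs between the two parts, so G is the complete bipartite graph K_{3,4}. The parts have unequal sizes, so no automorphism swaps them; each part is permuted independently, giving S_3 × S_4 of order 3!·4! = 144.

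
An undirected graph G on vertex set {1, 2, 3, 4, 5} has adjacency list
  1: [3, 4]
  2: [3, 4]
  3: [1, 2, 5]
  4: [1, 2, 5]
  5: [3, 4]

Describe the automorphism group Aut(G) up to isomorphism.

The vertices split by degree into {3, 4} (degree 3) and {1, 2, 5} (degree 2); every edge runs between the two parts, so G is the complete bipartite graph K_{2,3}. Automorphisms preserve the bipartition setwise (since the parts differ in size) and act as S_2 × S_3 within it; |Aut| = 12.

S_2 × S_3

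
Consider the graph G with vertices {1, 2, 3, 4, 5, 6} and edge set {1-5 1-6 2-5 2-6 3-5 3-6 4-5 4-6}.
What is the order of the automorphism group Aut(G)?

48

The vertices split by degree into {5, 6} (degree 4) and {1, 2, 3, 4} (degree 2); every edge runs between the two parts, so G is the complete bipartite graph K_{2,4}. Automorphisms preserve the bipartition setwise (since the parts differ in size) and act as S_2 × S_4 within it; |Aut| = 48.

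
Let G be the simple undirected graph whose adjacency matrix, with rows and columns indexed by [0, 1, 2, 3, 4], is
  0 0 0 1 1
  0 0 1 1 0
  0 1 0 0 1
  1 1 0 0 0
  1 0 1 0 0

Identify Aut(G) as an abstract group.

D_5

G is 2-regular and connected on 5 vertices, i.e. the cycle C_5. The automorphisms of the 5-cycle are exactly the symmetries of a regular 5-gon: the dihedral group D_5, |D_5| = 10.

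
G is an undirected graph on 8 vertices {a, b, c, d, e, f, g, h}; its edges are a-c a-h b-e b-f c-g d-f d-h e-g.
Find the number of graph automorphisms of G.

16

Every vertex has degree 2 and the graph is connected, so G is the 8-cycle C_8. C_8 has 8 rotations and 8 reflections, so Aut(C_8) ≅ D_8 of order 16.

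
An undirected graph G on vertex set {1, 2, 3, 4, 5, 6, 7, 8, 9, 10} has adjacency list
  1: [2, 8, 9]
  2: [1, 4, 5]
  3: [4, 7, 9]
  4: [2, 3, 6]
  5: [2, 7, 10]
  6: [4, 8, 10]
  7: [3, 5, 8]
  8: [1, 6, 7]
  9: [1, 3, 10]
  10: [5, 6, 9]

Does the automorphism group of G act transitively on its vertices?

G is 3-regular on 10 vertices with no triangles and no 4-cycles (girth 5): this is the Petersen graph. It is a classical fact that the Petersen graph has automorphism group S_5 (order 120), arising from its description as the Kneser graph K(5,2). This group acts transitively on the 10 vertices.

Yes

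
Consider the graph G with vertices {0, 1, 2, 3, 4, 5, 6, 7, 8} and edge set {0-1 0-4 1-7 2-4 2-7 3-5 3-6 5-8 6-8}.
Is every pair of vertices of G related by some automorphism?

No

G has two connected components, {0, 1, 2, 4, 7} and {3, 5, 6, 8}; each is 2-regular, so G = C_5 ⊔ C_4. The orbit of 0 under Aut(G) is {0, 1, 2, 4, 7}, which does not contain 3, so G is not vertex-transitive.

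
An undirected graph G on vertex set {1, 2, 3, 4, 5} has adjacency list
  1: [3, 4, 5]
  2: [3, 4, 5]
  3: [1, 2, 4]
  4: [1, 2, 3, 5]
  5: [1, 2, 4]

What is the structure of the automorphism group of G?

Vertex 4 is the unique vertex of degree 4; the remaining 4 vertices each have degree 3 and induce a cycle, so G is the wheel on 5 vertices with hub 4. With the hub fixed, the remaining symmetry is that of the rim cycle C_4, giving the dihedral group D_4.

D_4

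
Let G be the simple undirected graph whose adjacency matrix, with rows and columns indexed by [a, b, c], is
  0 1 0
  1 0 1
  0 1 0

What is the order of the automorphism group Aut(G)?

The degree sequence is [1, 2, 1]; the two degree-1 vertices a and c are the ends of a path, so G = P_3. The only nontrivial automorphism of a path is the end-to-end reflection, so Aut(G) ≅ Z_2.

2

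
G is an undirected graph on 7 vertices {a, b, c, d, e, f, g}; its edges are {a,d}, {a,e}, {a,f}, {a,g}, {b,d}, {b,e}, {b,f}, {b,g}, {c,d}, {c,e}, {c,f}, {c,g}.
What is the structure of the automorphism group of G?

The vertices split by degree into {a, b, c} (degree 4) and {d, e, f, g} (degree 3); every edge runs between the two parts, so G is the complete bipartite graph K_{3,4}. Automorphisms preserve the bipartition setwise (since the parts differ in size) and act as S_4 × S_3 within it; |Aut| = 144.

S_4 × S_3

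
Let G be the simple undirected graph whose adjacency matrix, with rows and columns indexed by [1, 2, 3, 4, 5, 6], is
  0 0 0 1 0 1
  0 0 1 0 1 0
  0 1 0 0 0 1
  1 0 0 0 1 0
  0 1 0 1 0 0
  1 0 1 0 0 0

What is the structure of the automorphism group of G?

the dihedral group of order 12

Every vertex has degree 2 and the graph is connected, so G is the 6-cycle C_6. The automorphisms of the 6-cycle are exactly the symmetries of a regular 6-gon: the dihedral group D_6, |D_6| = 12.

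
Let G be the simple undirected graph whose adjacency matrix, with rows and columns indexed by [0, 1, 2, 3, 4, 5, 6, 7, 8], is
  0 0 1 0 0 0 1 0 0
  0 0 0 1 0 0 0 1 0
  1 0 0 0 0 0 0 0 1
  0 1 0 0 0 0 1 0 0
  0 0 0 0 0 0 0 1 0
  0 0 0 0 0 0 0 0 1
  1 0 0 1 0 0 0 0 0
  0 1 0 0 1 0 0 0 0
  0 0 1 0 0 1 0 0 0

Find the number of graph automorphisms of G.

The degree sequence is [2, 2, 2, 2, 1, 1, 2, 2, 2]; the two degree-1 vertices 4 and 5 are the ends of a path, so G = P_9. A path has exactly one nontrivial symmetry — reversal — giving Aut(G) of order 2.

2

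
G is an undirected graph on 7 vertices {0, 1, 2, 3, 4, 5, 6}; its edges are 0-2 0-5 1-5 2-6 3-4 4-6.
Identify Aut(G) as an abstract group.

C_2

The degree sequence is [2, 1, 2, 1, 2, 2, 2]; the two degree-1 vertices 1 and 3 are the ends of a path, so G = P_7. A path has exactly one nontrivial symmetry — reversal — giving Aut(G) of order 2.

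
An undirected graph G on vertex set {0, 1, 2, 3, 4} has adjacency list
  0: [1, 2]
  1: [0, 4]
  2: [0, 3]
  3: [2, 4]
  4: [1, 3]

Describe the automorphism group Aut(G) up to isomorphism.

G is 2-regular and connected on 5 vertices, i.e. the cycle C_5. The automorphisms of the 5-cycle are exactly the symmetries of a regular 5-gon: the dihedral group D_5, |D_5| = 10.

D_5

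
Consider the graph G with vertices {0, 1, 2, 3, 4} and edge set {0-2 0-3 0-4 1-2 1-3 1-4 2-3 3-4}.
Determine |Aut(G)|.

Vertex 3 is the unique vertex of degree 4; the remaining 4 vertices each have degree 3 and induce a cycle, so G is the wheel on 5 vertices with hub 3. Every automorphism fixes the hub and acts on the rim 4-cycle, so Aut(G) ≅ Aut(C_4) = D_4 of order 8.

8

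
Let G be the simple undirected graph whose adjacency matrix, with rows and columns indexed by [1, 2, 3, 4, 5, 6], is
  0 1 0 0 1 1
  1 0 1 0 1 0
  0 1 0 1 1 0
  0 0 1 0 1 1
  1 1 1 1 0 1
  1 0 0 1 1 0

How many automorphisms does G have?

10

Vertex 5 is the unique vertex of degree 5; the remaining 5 vertices each have degree 3 and induce a cycle, so G is the wheel on 6 vertices with hub 5. With the hub fixed, the remaining symmetry is that of the rim cycle C_5, giving the dihedral group D_5.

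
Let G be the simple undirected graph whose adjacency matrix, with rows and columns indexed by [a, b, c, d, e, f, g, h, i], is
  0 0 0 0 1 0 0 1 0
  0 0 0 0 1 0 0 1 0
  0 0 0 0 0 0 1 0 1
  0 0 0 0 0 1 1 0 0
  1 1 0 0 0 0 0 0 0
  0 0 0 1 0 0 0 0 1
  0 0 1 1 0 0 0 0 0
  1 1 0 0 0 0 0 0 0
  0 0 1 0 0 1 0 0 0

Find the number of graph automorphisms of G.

G has two connected components, {c, d, f, g, i} and {a, b, e, h}; each is 2-regular, so G = C_5 ⊔ C_4. The components are non-isomorphic (different sizes), so Aut(G) = Aut(C_5) × Aut(C_4) = D_5 × D_4 of order 10·8 = 80.

80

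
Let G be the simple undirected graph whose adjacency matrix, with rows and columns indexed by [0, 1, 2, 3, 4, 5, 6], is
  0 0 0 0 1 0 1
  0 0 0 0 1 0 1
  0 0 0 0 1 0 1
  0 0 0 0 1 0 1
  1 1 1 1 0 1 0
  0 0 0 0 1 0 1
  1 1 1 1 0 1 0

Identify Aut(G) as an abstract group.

The vertices split by degree into {4, 6} (degree 5) and {0, 1, 2, 3, 5} (degree 2); every edge runs between the two parts, so G is the complete bipartite graph K_{2,5}. The parts have unequal sizes, so no automorphism swaps them; each part is permuted independently, giving S_2 × S_5 of order 2!·5! = 240.

S_2 × S_5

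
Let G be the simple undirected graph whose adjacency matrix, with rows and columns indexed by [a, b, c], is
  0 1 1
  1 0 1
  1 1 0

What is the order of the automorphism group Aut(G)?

All 3 vertices are pairwise adjacent: G = K_3. Every bijection on the vertex set is an automorphism of K_3; hence Aut(K_3) ≅ S_3, order 6.

6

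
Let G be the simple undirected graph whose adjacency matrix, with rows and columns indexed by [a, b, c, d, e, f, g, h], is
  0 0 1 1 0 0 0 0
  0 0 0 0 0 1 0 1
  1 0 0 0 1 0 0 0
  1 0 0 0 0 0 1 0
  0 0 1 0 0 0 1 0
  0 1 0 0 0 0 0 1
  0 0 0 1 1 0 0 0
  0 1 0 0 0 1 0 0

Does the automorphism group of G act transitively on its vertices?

No

G has two connected components, {a, c, d, e, g} and {b, f, h}; each is 2-regular, so G = C_5 ⊔ C_3. The orbit of a under Aut(G) is {a, c, d, e, g}, which does not contain b, so G is not vertex-transitive.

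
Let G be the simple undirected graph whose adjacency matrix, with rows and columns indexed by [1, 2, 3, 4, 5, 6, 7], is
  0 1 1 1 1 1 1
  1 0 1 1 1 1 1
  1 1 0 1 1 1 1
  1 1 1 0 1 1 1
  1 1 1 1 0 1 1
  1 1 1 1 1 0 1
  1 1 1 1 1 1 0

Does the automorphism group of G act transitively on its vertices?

Every vertex has degree 6, so G is the complete graph K_7. Any permutation of the 7 vertices preserves K_7, so Aut(K_7) = S_7 of order 7! = 5040. Under this action every vertex can be carried to every other, so G is vertex-transitive.

Yes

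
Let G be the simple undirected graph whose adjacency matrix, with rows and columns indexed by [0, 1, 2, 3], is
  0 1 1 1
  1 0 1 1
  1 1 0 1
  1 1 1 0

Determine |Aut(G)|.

Every vertex has degree 3, so G is the complete graph K_4. Any permutation of the 4 vertices preserves K_4, so Aut(K_4) = S_4 of order 4! = 24.

24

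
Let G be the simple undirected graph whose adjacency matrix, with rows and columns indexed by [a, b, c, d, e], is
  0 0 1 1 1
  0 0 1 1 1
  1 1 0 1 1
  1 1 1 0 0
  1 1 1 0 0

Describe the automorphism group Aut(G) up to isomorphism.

D_4

Vertex c is the unique vertex of degree 4; the remaining 4 vertices each have degree 3 and induce a cycle, so G is the wheel on 5 vertices with hub c. With the hub fixed, the remaining symmetry is that of the rim cycle C_4, giving the dihedral group D_4.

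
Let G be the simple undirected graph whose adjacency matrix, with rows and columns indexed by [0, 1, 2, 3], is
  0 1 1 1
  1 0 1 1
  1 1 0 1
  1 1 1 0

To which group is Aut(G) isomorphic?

S_4

All 4 vertices are pairwise adjacent: G = K_4. Any permutation of the 4 vertices preserves K_4, so Aut(K_4) = S_4 of order 4! = 24.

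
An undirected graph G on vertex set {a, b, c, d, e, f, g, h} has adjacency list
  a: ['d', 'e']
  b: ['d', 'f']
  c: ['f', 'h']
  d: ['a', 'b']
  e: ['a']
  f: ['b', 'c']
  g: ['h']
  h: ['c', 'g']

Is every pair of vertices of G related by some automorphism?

No

Automorphisms preserve degree, but G has vertices of degree 1 and vertices of degree 2; no automorphism maps one to the other, so G is not vertex-transitive.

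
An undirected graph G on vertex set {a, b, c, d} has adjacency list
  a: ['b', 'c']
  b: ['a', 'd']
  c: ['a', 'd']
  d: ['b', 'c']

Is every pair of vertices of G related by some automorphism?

Yes

G is 2-regular and bipartite on 2^2 = 4 vertices with girth 4; it is the hypercube graph Q_2. Aut(Q_2) consists of the signed permutations of the 2 coordinate axes: 2! permutations times 2^2 sign flips, so |Aut| = 2^2·2! = 8. Under this action every vertex can be carried to every other, so G is vertex-transitive.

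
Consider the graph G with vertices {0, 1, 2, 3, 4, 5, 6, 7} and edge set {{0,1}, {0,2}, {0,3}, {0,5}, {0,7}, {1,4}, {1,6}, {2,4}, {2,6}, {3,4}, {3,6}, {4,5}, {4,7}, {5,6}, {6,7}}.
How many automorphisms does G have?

720

The vertices split by degree into {0, 4, 6} (degree 5) and {1, 2, 3, 5, 7} (degree 3); every edge runs between the two parts, so G is the complete bipartite graph K_{3,5}. Automorphisms preserve the bipartition setwise (since the parts differ in size) and act as S_3 × S_5 within it; |Aut| = 720.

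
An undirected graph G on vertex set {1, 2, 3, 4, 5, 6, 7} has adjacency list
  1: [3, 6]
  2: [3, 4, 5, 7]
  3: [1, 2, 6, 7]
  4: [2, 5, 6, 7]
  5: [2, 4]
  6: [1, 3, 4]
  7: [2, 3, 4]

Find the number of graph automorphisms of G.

The degree sequence is [2, 4, 4, 4, 2, 3, 3]. Checking the degree-preserving permutations of the vertex set shows that none except the identity preserves every edge, so Aut(G) is trivial.

1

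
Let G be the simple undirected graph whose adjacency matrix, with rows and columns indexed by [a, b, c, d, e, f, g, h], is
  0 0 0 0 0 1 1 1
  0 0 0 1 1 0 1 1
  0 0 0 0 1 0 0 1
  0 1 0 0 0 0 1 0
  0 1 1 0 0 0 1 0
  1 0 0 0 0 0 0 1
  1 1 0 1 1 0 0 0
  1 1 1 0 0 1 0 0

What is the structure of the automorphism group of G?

1

The degree sequence is [3, 4, 2, 2, 3, 2, 4, 4]. Checking the degree-preserving permutations of the vertex set shows that none except the identity preserves every edge, so Aut(G) is trivial.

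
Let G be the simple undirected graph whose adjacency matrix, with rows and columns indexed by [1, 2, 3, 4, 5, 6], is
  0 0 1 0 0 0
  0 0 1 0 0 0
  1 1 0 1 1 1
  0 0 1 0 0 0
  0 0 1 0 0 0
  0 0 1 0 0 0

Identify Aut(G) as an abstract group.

the symmetric group on 5 letters

Vertex 3 has degree 5 and every other vertex has degree 1, so G is the star K_{1,5} with centre 3. The 5 leaves are pairwise interchangeable while the centre is fixed, giving Aut(G) = S_5.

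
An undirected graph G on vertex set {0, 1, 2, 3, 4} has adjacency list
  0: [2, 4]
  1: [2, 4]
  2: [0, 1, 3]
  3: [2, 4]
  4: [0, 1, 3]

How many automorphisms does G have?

12

The vertices split by degree into {2, 4} (degree 3) and {0, 1, 3} (degree 2); every edge runs between the two parts, so G is the complete bipartite graph K_{2,3}. Automorphisms preserve the bipartition setwise (since the parts differ in size) and act as S_2 × S_3 within it; |Aut| = 12.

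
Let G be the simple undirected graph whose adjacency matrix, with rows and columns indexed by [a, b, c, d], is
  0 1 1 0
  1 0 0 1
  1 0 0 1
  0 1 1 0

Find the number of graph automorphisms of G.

G is 2-regular and bipartite on 2^2 = 4 vertices with girth 4; it is the hypercube graph Q_2. Aut(Q_2) consists of the signed permutations of the 2 coordinate axes: 2! permutations times 2^2 sign flips, so |Aut| = 2^2·2! = 8.

8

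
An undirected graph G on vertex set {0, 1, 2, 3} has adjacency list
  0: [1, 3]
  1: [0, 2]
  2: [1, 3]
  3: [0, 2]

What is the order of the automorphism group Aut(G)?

8

G is 2-regular and bipartite on 2^2 = 4 vertices with girth 4; it is the hypercube graph Q_2. The symmetry group of the 2-cube is the hyperoctahedral group B_2 = Z_2 ≀ S_2, of order 2^2·2! = 8.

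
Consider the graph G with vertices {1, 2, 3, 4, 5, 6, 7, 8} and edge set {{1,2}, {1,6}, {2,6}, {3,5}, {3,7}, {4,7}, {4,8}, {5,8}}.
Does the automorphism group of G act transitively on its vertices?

No

G has two connected components, {3, 4, 5, 7, 8} and {1, 2, 6}; each is 2-regular, so G = C_5 ⊔ C_3. The orbit of 1 under Aut(G) is {1, 2, 6}, which does not contain 3, so G is not vertex-transitive.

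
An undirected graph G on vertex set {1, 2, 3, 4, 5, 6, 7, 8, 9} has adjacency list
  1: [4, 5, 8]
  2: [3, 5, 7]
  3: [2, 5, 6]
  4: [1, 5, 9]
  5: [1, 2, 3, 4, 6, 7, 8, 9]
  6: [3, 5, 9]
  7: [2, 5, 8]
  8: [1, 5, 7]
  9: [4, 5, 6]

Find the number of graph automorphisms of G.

Vertex 5 is the unique vertex of degree 8; the remaining 8 vertices each have degree 3 and induce a cycle, so G is the wheel on 9 vertices with hub 5. With the hub fixed, the remaining symmetry is that of the rim cycle C_8, giving the dihedral group D_8.

16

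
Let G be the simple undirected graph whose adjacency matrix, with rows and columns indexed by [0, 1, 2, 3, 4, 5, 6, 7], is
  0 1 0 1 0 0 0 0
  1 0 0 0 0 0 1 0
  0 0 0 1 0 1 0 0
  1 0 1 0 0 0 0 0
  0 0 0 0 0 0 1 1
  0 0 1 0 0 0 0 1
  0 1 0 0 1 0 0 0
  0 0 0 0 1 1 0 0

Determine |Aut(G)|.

Every vertex has degree 2 and the graph is connected, so G is the 8-cycle C_8. C_8 has 8 rotations and 8 reflections, so Aut(C_8) ≅ D_8 of order 16.

16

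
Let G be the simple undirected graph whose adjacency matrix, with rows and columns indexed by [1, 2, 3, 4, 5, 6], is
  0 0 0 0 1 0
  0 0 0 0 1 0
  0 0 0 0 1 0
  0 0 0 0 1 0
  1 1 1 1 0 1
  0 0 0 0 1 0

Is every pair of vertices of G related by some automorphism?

Vertex 5 is the only vertex of degree 5, so every automorphism fixes it; G is not vertex-transitive.

No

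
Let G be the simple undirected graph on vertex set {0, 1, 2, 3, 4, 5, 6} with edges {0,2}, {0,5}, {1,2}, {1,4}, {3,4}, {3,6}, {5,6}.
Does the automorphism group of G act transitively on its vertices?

Yes

G is 2-regular and connected on 7 vertices, i.e. the cycle C_7. C_7 has 7 rotations and 7 reflections, so Aut(C_7) ≅ D_7 of order 14. Under this action every vertex can be carried to every other, so G is vertex-transitive.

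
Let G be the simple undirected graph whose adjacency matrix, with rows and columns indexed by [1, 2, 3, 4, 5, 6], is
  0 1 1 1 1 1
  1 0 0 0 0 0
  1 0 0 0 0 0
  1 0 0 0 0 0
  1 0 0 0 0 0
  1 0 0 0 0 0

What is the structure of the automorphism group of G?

S_5

Vertex 1 has degree 5 and every other vertex has degree 1, so G is the star K_{1,5} with centre 1. The 5 leaves are pairwise interchangeable while the centre is fixed, giving Aut(G) = S_5.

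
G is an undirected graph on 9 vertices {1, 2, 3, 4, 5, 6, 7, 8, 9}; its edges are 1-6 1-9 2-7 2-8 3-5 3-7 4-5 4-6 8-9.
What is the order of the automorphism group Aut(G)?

G is 2-regular and connected on 9 vertices, i.e. the cycle C_9. The automorphisms of the 9-cycle are exactly the symmetries of a regular 9-gon: the dihedral group D_9, |D_9| = 18.

18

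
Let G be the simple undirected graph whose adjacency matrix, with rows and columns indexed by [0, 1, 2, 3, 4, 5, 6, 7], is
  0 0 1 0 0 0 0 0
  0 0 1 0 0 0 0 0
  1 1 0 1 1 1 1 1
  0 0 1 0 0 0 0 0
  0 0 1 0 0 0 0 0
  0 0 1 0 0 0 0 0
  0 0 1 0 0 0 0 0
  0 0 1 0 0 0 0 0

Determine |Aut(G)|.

5040

Vertex 2 has degree 7 and every other vertex has degree 1, so G is the star K_{1,7} with centre 2. The 7 leaves are pairwise interchangeable while the centre is fixed, giving Aut(G) = S_7.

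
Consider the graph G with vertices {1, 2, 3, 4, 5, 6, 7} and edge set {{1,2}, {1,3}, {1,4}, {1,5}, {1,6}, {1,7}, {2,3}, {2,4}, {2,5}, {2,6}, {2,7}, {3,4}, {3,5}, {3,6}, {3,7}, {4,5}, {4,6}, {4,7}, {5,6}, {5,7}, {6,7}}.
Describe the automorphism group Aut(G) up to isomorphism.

S_7

All 7 vertices are pairwise adjacent: G = K_7. Any permutation of the 7 vertices preserves K_7, so Aut(K_7) = S_7 of order 7! = 5040.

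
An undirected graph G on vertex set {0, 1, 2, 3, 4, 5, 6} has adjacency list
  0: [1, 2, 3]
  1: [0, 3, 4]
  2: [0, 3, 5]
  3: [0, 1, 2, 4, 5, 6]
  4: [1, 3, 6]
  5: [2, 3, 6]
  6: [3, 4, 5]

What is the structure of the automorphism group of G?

Vertex 3 is the unique vertex of degree 6; the remaining 6 vertices each have degree 3 and induce a cycle, so G is the wheel on 7 vertices with hub 3. Every automorphism fixes the hub and acts on the rim 6-cycle, so Aut(G) ≅ Aut(C_6) = D_6 of order 12.

the dihedral group of order 12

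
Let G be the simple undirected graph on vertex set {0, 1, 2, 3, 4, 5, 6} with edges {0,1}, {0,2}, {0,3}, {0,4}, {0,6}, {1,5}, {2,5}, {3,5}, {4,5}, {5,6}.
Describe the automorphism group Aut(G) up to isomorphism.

The vertices split by degree into {0, 5} (degree 5) and {1, 2, 3, 4, 6} (degree 2); every edge runs between the two parts, so G is the complete bipartite graph K_{2,5}. The parts have unequal sizes, so no automorphism swaps them; each part is permuted independently, giving S_5 × S_2 of order 5!·2! = 240.

S_5 × S_2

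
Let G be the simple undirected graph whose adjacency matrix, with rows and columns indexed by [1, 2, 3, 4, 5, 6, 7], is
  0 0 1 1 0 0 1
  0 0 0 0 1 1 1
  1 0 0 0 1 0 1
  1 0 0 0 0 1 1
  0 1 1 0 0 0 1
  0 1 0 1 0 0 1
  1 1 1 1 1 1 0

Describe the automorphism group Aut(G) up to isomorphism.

Vertex 7 is the unique vertex of degree 6; the remaining 6 vertices each have degree 3 and induce a cycle, so G is the wheel on 7 vertices with hub 7. With the hub fixed, the remaining symmetry is that of the rim cycle C_6, giving the dihedral group D_6.

D_6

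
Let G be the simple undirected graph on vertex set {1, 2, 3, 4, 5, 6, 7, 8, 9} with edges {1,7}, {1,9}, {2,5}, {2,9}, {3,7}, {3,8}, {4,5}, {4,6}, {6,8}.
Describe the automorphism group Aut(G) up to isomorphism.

G is 2-regular and connected on 9 vertices, i.e. the cycle C_9. The automorphisms of the 9-cycle are exactly the symmetries of a regular 9-gon: the dihedral group D_9, |D_9| = 18.

D_9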